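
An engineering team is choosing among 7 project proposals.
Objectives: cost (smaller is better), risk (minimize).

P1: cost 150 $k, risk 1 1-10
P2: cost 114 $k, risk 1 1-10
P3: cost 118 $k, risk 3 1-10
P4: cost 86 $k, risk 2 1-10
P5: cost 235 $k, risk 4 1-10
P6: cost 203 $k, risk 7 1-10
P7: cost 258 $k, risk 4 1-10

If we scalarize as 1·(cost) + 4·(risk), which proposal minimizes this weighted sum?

P4

P1: 1·150 + 4·1 = 154
P2: 1·114 + 4·1 = 118
P3: 1·118 + 4·3 = 130
P4: 1·86 + 4·2 = 94
P5: 1·235 + 4·4 = 251
P6: 1·203 + 4·7 = 231
P7: 1·258 + 4·4 = 274
Lowest: P4 at 94.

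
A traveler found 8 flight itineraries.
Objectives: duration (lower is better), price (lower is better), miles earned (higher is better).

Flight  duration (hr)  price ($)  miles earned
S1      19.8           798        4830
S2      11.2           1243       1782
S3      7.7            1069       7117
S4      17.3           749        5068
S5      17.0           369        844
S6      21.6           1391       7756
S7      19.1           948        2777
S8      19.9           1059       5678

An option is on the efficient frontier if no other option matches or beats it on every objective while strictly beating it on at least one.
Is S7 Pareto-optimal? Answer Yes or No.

S4 vs S7: duration 17.3≤19.1, price 749≤948, miles earned 5068≥2777 — S4 is at least as good on every objective and strictly better on at least one, so S4 dominates S7.

No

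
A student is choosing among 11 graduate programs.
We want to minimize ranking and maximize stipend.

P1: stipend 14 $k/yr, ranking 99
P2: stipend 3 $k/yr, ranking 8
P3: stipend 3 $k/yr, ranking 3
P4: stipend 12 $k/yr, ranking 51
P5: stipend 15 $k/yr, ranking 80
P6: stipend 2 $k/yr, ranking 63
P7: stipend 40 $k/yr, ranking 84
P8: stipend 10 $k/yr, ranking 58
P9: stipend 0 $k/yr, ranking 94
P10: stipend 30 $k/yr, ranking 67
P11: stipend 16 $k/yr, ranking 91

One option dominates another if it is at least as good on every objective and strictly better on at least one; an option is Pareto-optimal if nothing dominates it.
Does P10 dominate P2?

No

P10 vs P2: P10 is worse on ranking (67 vs 8), so it does not dominate P2.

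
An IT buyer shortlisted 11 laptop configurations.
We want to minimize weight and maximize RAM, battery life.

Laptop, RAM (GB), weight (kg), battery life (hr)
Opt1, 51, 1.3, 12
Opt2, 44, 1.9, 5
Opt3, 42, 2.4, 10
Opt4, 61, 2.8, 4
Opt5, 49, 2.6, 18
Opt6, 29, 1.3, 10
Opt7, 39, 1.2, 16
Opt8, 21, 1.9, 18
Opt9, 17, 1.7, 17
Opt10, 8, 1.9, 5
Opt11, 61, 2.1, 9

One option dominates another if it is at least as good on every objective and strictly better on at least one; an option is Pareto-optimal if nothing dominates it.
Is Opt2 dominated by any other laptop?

Opt1 vs Opt2: RAM 51≥44, weight 1.3≤1.9, battery life 12≥5 — Opt1 is at least as good on every objective and strictly better on at least one, so Opt1 dominates Opt2.

Yes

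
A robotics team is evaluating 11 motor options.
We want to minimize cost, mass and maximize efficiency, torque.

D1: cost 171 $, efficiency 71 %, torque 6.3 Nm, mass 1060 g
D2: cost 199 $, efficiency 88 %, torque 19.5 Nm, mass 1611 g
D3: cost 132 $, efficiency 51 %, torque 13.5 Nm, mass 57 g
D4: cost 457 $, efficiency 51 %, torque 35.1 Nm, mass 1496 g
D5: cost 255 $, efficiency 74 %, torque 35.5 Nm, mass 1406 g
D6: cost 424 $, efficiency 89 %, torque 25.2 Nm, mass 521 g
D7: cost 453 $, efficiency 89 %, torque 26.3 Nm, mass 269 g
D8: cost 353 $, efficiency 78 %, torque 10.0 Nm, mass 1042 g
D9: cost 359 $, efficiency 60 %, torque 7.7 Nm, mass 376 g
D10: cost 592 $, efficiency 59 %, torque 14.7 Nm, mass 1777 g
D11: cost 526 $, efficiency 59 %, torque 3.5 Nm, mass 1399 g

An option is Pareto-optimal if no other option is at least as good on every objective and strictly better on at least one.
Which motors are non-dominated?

D1, D2, D3, D5, D6, D7, D8, D9

D1: not dominated.
D2: not dominated.
D3: not dominated (best cost).
D4: dominated by D5 (cost 255≤457, efficiency 74≥51, torque 35.5≥35.1, mass 1406≤1496).
D5: not dominated (best torque).
D6: not dominated.
D7: not dominated.
D8: not dominated.
D9: not dominated.
D10: dominated by D2 (cost 199≤592, efficiency 88≥59, torque 19.5≥14.7, mass 1611≤1777).
D11: dominated by D1 (cost 171≤526, efficiency 71≥59, torque 6.3≥3.5, mass 1060≤1399).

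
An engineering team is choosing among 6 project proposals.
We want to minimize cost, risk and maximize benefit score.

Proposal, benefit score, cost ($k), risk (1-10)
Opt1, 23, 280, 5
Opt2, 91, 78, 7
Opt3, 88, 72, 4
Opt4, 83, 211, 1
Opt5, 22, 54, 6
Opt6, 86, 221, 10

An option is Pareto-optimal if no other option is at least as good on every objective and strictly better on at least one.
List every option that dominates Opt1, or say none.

Opt3: benefit score 88≥23, cost 72≤280, risk 4≤5 — dominates Opt1.
Opt4: benefit score 83≥23, cost 211≤280, risk 1≤5 — dominates Opt1.
Others (Opt2, Opt5, Opt6) are each worse than Opt1 on at least one objective.

Opt3, Opt4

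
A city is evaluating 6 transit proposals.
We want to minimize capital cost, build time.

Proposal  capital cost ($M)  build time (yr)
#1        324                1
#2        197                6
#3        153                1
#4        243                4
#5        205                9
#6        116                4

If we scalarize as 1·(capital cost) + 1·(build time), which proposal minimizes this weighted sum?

#6

#1: 1·324 + 1·1 = 325
#2: 1·197 + 1·6 = 203
#3: 1·153 + 1·1 = 154
#4: 1·243 + 1·4 = 247
#5: 1·205 + 1·9 = 214
#6: 1·116 + 1·4 = 120
Lowest: #6 at 120.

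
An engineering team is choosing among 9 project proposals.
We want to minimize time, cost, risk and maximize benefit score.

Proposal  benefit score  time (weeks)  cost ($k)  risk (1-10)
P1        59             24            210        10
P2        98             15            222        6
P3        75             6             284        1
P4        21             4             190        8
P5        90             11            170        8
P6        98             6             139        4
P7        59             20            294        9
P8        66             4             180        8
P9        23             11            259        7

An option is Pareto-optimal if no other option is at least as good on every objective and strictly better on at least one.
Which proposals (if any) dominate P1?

P5, P6, P8

P5: benefit score 90≥59, time 11≤24, cost 170≤210, risk 8≤10 — dominates P1.
P6: benefit score 98≥59, time 6≤24, cost 139≤210, risk 4≤10 — dominates P1.
P8: benefit score 66≥59, time 4≤24, cost 180≤210, risk 8≤10 — dominates P1.
Others (P2, P3, P4, P7, P9) are each worse than P1 on at least one objective.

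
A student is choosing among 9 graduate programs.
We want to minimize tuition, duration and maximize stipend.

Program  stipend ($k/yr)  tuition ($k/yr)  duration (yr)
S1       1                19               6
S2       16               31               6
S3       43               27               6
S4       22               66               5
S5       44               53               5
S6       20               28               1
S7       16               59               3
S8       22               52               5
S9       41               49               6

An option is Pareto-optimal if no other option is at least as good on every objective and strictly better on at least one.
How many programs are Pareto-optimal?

S1: not dominated (best tuition).
S2: dominated by S3 (stipend 43≥16, tuition 27≤31, duration 6≤6).
S3: not dominated.
S4: dominated by S5 (stipend 44≥22, tuition 53≤66, duration 5≤5).
S5: not dominated (best stipend).
S6: not dominated (best duration).
S7: dominated by S6 (stipend 20≥16, tuition 28≤59, duration 1≤3).
S8: not dominated.
S9: dominated by S3 (stipend 43≥41, tuition 27≤49, duration 6≤6).
Pareto-optimal: S1, S3, S5, S6, S8 → 5.

5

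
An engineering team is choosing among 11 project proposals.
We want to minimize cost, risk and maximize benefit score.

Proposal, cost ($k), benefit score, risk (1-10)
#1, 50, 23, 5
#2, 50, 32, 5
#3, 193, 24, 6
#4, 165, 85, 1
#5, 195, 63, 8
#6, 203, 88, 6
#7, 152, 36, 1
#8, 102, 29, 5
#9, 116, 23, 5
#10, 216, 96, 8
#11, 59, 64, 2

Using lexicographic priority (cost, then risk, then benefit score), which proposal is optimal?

#2

First minimize cost: best is 50, kept {#1, #2}.
Then minimize risk: best is 5, kept {#1, #2}.
Then maximize benefit score: best is 32, kept {#2}.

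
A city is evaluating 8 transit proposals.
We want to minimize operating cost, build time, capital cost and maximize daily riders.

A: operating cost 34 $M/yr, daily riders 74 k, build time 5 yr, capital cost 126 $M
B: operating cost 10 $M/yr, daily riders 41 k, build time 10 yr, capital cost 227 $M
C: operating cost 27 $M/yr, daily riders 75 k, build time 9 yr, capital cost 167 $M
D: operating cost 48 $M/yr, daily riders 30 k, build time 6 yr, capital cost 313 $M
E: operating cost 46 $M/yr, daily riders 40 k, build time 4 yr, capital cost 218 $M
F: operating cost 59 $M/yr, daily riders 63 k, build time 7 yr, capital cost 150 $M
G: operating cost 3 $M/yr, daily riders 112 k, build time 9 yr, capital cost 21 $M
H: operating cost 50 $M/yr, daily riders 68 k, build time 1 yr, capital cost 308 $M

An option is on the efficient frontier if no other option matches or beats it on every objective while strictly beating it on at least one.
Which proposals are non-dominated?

A, E, G, H

A: not dominated.
B: dominated by G (operating cost 3≤10, daily riders 112≥41, build time 9≤10, capital cost 21≤227).
C: dominated by G (operating cost 3≤27, daily riders 112≥75, build time 9≤9, capital cost 21≤167).
D: dominated by A (operating cost 34≤48, daily riders 74≥30, build time 5≤6, capital cost 126≤313).
E: not dominated.
F: dominated by A (operating cost 34≤59, daily riders 74≥63, build time 5≤7, capital cost 126≤150).
G: not dominated (best operating cost).
H: not dominated (best build time).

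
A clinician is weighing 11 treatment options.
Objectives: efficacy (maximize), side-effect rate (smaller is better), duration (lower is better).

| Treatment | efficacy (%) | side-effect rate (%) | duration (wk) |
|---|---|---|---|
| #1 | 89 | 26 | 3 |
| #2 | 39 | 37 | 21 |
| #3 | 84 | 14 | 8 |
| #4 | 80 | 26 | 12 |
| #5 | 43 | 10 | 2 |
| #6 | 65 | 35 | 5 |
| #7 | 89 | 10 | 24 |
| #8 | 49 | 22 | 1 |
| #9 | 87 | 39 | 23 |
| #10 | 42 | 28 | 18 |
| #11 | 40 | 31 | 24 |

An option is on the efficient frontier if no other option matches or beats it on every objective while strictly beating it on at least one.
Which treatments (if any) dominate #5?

#1: worse on side-effect rate (26 vs 10).
#2: worse on efficacy (39 vs 43).
#3: worse on side-effect rate (14 vs 10).
#4: worse on side-effect rate (26 vs 10).
#6: worse on side-effect rate (35 vs 10).
#7: worse on duration (24 vs 2).
#8: worse on side-effect rate (22 vs 10).
#9: worse on side-effect rate (39 vs 10).
#10: worse on efficacy (42 vs 43).
#11: worse on efficacy (40 vs 43).
No option dominates #5.

none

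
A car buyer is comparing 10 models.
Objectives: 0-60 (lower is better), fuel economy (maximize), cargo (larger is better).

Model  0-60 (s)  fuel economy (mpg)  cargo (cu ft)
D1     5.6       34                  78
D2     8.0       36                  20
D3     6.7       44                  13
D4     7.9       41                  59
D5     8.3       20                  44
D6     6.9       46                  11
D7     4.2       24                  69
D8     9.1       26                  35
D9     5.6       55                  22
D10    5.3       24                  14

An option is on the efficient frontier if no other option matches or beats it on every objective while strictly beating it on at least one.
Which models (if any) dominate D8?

D1: 0-60 5.6≤9.1, fuel economy 34≥26, cargo 78≥35 — dominates D8.
D4: 0-60 7.9≤9.1, fuel economy 41≥26, cargo 59≥35 — dominates D8.
Others (D2, D3, D5, D6, D7, D9, D10) are each worse than D8 on at least one objective.

D1, D4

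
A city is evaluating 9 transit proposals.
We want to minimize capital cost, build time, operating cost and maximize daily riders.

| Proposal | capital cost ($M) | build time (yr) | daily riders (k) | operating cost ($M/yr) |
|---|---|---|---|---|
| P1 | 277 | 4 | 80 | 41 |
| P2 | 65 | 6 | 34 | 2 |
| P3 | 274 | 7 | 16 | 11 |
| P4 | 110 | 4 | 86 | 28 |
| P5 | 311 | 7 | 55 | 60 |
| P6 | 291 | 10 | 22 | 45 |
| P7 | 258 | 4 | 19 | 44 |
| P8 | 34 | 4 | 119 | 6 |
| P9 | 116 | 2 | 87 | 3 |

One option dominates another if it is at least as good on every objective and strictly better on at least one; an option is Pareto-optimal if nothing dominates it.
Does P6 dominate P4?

No

P6 vs P4: P6 is worse on capital cost (291 vs 110), so it does not dominate P4.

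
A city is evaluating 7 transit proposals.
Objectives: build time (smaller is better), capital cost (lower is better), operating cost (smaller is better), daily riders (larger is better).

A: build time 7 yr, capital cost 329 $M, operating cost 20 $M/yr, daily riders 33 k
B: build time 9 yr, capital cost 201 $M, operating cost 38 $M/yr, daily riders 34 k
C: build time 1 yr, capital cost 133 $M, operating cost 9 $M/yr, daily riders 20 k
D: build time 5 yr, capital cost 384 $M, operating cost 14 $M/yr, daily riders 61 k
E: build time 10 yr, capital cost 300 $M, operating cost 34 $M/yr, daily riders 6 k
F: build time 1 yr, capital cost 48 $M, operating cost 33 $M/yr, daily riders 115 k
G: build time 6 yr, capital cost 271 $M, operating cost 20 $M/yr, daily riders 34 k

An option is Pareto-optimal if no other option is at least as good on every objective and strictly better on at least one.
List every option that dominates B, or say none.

F: build time 1≤9, capital cost 48≤201, operating cost 33≤38, daily riders 115≥34 — dominates B.
Others (A, C, D, E, G) are each worse than B on at least one objective.

F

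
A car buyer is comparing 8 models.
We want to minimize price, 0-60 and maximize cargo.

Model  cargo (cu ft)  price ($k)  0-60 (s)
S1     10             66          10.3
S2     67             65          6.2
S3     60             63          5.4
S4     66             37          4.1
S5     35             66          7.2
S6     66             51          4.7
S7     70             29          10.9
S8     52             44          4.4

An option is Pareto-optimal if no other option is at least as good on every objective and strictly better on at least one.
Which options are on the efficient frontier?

S1: dominated by S2 (cargo 67≥10, price 65≤66, 0-60 6.2≤10.3).
S2: not dominated.
S3: dominated by S4 (cargo 66≥60, price 37≤63, 0-60 4.1≤5.4).
S4: not dominated (best 0-60).
S5: dominated by S2 (cargo 67≥35, price 65≤66, 0-60 6.2≤7.2).
S6: dominated by S4 (cargo 66≥66, price 37≤51, 0-60 4.1≤4.7).
S7: not dominated (best cargo).
S8: dominated by S4 (cargo 66≥52, price 37≤44, 0-60 4.1≤4.4).

S2, S4, S7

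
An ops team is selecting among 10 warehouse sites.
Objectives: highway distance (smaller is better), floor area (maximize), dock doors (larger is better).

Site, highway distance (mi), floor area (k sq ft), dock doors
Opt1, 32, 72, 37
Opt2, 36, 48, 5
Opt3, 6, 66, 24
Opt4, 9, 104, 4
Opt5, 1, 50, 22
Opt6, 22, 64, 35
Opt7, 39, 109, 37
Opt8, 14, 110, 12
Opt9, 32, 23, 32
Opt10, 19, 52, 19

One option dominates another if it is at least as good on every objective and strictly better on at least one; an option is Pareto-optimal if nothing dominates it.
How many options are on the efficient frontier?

7

Opt1: not dominated.
Opt2: dominated by Opt1 (highway distance 32≤36, floor area 72≥48, dock doors 37≥5).
Opt3: not dominated.
Opt4: not dominated.
Opt5: not dominated (best highway distance).
Opt6: not dominated.
Opt7: not dominated.
Opt8: not dominated (best floor area).
Opt9: dominated by Opt1 (highway distance 32≤32, floor area 72≥23, dock doors 37≥32).
Opt10: dominated by Opt3 (highway distance 6≤19, floor area 66≥52, dock doors 24≥19).
Pareto-optimal: Opt1, Opt3, Opt4, Opt5, Opt6, Opt7, Opt8 → 7.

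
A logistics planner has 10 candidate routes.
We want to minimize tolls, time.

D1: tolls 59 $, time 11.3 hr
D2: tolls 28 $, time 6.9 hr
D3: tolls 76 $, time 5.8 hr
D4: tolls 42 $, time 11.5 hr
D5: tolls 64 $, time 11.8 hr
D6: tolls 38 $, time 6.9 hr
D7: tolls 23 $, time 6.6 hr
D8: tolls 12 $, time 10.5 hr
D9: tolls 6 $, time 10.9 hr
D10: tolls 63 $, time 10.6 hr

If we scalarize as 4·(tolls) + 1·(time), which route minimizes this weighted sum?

D1: 4·59 + 1·11.3 = 247.3
D2: 4·28 + 1·6.9 = 118.9
D3: 4·76 + 1·5.8 = 309.8
D4: 4·42 + 1·11.5 = 179.5
D5: 4·64 + 1·11.8 = 267.8
D6: 4·38 + 1·6.9 = 158.9
D7: 4·23 + 1·6.6 = 98.6
D8: 4·12 + 1·10.5 = 58.5
D9: 4·6 + 1·10.9 = 34.9
D10: 4·63 + 1·10.6 = 262.6
Lowest: D9 at 34.9.

D9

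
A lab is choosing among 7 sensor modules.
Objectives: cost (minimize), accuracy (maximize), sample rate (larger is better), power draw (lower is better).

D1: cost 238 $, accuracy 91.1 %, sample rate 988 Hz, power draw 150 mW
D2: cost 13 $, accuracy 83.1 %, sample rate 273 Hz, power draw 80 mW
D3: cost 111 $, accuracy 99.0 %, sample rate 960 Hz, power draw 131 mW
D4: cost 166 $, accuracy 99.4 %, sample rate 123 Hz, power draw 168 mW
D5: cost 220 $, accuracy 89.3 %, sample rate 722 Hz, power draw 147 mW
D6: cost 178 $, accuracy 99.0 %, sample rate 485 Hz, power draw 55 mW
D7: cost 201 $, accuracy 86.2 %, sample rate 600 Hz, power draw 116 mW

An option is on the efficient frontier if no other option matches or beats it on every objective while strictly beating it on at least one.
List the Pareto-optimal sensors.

D1: not dominated (best sample rate).
D2: not dominated (best cost).
D3: not dominated.
D4: not dominated (best accuracy).
D5: dominated by D3 (cost 111≤220, accuracy 99.0≥89.3, sample rate 960≥722, power draw 131≤147).
D6: not dominated (best power draw).
D7: not dominated.

D1, D2, D3, D4, D6, D7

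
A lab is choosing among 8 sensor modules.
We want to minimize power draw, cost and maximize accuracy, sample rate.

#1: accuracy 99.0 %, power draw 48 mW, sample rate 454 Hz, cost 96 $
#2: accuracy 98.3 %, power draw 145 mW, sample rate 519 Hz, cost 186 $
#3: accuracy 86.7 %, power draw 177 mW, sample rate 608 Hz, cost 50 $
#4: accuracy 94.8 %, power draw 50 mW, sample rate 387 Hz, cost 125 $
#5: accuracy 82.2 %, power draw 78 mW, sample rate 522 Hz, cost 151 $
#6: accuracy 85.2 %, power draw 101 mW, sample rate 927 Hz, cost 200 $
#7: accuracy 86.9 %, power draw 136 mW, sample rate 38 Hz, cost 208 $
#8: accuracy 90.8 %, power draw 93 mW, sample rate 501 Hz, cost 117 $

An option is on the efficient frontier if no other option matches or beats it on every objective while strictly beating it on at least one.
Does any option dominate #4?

#1 vs #4: accuracy 99.0≥94.8, power draw 48≤50, sample rate 454≥387, cost 96≤125 — #1 is at least as good on every objective and strictly better on at least one, so #1 dominates #4.

Yes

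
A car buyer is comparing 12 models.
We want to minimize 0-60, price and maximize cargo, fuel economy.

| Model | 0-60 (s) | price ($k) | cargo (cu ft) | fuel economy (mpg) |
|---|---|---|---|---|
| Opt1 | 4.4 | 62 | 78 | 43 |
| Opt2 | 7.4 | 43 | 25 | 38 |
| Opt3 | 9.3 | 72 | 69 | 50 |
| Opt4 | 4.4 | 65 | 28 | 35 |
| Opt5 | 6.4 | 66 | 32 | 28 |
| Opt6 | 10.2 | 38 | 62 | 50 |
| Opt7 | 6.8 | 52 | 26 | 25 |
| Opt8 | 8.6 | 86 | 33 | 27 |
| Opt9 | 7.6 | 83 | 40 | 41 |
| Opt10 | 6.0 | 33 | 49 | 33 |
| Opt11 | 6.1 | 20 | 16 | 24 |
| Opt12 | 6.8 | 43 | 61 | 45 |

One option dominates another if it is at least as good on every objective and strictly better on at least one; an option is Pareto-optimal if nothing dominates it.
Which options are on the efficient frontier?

Opt1: not dominated (best cargo).
Opt2: dominated by Opt12 (0-60 6.8≤7.4, price 43≤43, cargo 61≥25, fuel economy 45≥38).
Opt3: not dominated.
Opt4: dominated by Opt1 (0-60 4.4≤4.4, price 62≤65, cargo 78≥28, fuel economy 43≥35).
Opt5: dominated by Opt1 (0-60 4.4≤6.4, price 62≤66, cargo 78≥32, fuel economy 43≥28).
Opt6: not dominated.
Opt7: dominated by Opt10 (0-60 6.0≤6.8, price 33≤52, cargo 49≥26, fuel economy 33≥25).
Opt8: dominated by Opt1 (0-60 4.4≤8.6, price 62≤86, cargo 78≥33, fuel economy 43≥27).
Opt9: dominated by Opt1 (0-60 4.4≤7.6, price 62≤83, cargo 78≥40, fuel economy 43≥41).
Opt10: not dominated.
Opt11: not dominated (best price).
Opt12: not dominated.

Opt1, Opt3, Opt6, Opt10, Opt11, Opt12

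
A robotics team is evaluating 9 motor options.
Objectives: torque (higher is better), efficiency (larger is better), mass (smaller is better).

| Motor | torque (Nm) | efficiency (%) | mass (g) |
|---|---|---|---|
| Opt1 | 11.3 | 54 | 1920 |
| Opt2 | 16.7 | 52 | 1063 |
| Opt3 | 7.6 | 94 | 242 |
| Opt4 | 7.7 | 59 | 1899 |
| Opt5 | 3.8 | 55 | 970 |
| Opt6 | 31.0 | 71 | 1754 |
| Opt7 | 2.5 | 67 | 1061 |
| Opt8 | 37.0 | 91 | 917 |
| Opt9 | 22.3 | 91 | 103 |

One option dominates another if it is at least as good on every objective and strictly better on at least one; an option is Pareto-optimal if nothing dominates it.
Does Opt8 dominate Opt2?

Yes

Opt8 vs Opt2: torque 37.0≥16.7, efficiency 91≥52, mass 917≤1063 — Opt8 is at least as good on every objective with at least one strict improvement.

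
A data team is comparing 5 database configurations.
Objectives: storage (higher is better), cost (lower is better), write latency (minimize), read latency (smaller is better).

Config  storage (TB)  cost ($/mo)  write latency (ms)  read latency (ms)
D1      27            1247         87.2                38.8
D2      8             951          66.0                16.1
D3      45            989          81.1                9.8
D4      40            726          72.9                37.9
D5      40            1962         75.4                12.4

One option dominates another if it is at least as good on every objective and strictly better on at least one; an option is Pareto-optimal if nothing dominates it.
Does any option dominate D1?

Yes

D3 vs D1: storage 45≥27, cost 989≤1247, write latency 81.1≤87.2, read latency 9.8≤38.8 — D3 is at least as good on every objective and strictly better on at least one, so D3 dominates D1.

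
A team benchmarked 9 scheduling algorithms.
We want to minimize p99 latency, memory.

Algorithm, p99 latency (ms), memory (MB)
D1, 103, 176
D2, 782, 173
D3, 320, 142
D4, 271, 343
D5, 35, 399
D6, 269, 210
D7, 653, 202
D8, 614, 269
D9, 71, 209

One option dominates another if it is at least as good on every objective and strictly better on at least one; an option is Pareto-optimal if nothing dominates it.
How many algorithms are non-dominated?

D1: not dominated.
D2: dominated by D3 (p99 latency 320≤782, memory 142≤173).
D3: not dominated (best memory).
D4: dominated by D1 (p99 latency 103≤271, memory 176≤343).
D5: not dominated (best p99 latency).
D6: dominated by D1 (p99 latency 103≤269, memory 176≤210).
D7: dominated by D1 (p99 latency 103≤653, memory 176≤202).
D8: dominated by D1 (p99 latency 103≤614, memory 176≤269).
D9: not dominated.
Pareto-optimal: D1, D3, D5, D9 → 4.

4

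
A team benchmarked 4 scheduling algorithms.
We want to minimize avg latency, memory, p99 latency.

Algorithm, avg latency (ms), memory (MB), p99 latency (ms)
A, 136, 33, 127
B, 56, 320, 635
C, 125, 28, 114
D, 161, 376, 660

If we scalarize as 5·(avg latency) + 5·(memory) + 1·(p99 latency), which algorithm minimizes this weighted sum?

A: 5·136 + 5·33 + 1·127 = 972
B: 5·56 + 5·320 + 1·635 = 2515
C: 5·125 + 5·28 + 1·114 = 879
D: 5·161 + 5·376 + 1·660 = 3345
Lowest: C at 879.

C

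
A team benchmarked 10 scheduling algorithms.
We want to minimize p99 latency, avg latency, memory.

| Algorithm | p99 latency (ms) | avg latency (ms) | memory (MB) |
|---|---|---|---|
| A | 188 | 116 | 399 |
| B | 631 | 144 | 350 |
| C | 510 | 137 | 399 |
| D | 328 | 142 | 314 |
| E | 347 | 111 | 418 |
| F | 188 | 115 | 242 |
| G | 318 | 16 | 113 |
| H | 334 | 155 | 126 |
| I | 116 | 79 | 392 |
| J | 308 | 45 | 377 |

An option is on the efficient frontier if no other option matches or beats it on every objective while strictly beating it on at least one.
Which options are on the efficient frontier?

F, G, I, J

A: dominated by F (p99 latency 188≤188, avg latency 115≤116, memory 242≤399).
B: dominated by D (p99 latency 328≤631, avg latency 142≤144, memory 314≤350).
C: dominated by A (p99 latency 188≤510, avg latency 116≤137, memory 399≤399).
D: dominated by F (p99 latency 188≤328, avg latency 115≤142, memory 242≤314).
E: dominated by G (p99 latency 318≤347, avg latency 16≤111, memory 113≤418).
F: not dominated.
G: not dominated (best avg latency).
H: dominated by G (p99 latency 318≤334, avg latency 16≤155, memory 113≤126).
I: not dominated (best p99 latency).
J: not dominated.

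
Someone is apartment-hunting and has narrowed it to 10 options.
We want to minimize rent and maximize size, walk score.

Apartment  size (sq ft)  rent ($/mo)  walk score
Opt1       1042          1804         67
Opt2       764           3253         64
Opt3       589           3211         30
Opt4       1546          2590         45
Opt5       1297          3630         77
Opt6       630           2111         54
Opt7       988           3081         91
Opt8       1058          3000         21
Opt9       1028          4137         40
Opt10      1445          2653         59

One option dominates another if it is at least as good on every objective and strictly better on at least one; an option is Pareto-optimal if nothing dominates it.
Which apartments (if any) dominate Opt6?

Opt1

Opt1: size 1042≥630, rent 1804≤2111, walk score 67≥54 — dominates Opt6.
Others (Opt2, Opt3, Opt4, Opt5, Opt7, Opt8, Opt9, Opt10) are each worse than Opt6 on at least one objective.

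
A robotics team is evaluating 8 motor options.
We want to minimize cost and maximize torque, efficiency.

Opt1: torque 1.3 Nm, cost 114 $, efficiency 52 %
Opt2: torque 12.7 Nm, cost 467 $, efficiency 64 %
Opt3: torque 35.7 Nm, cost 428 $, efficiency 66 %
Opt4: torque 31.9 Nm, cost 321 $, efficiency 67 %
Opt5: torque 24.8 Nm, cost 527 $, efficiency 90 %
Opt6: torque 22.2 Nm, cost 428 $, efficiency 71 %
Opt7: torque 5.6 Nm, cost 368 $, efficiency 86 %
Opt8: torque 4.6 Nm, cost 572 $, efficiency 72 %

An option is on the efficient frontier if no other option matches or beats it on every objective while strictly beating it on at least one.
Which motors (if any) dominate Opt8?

Opt5: torque 24.8≥4.6, cost 527≤572, efficiency 90≥72 — dominates Opt8.
Opt7: torque 5.6≥4.6, cost 368≤572, efficiency 86≥72 — dominates Opt8.
Others (Opt1, Opt2, Opt3, Opt4, Opt6) are each worse than Opt8 on at least one objective.

Opt5, Opt7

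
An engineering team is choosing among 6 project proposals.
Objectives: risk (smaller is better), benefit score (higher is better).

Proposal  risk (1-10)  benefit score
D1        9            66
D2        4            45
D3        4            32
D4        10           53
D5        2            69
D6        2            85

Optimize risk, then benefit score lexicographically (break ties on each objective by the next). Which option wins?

First minimize risk: best is 2, kept {D5, D6}.
Then maximize benefit score: best is 85, kept {D6}.

D6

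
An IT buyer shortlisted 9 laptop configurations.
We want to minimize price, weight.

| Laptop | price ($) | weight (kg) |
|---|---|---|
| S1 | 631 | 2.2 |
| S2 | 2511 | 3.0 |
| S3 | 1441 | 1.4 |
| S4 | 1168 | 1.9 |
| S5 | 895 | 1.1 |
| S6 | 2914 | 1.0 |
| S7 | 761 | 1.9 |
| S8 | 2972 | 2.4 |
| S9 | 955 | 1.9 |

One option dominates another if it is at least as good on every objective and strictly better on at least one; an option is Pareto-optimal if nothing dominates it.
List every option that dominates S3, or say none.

S5: price 895≤1441, weight 1.1≤1.4 — dominates S3.
Others (S1, S2, S4, S6, S7, S8, S9) are each worse than S3 on at least one objective.

S5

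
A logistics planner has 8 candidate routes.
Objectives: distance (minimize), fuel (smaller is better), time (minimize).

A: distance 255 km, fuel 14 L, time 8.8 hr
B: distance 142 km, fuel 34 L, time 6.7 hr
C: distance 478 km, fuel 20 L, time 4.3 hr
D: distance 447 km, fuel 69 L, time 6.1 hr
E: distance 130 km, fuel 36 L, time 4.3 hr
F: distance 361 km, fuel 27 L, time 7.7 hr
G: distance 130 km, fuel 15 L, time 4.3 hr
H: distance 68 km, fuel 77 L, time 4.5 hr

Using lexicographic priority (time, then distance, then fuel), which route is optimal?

First minimize time: best is 4.3, kept {C, E, G}.
Then minimize distance: best is 130, kept {E, G}.
Then minimize fuel: best is 15, kept {G}.

G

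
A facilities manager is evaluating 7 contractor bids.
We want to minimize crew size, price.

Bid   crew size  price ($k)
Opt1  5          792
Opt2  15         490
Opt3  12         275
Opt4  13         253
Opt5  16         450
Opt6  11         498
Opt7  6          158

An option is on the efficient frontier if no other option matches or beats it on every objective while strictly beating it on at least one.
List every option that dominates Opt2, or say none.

Opt3, Opt4, Opt7

Opt3: crew size 12≤15, price 275≤490 — dominates Opt2.
Opt4: crew size 13≤15, price 253≤490 — dominates Opt2.
Opt7: crew size 6≤15, price 158≤490 — dominates Opt2.
Others (Opt1, Opt5, Opt6) are each worse than Opt2 on at least one objective.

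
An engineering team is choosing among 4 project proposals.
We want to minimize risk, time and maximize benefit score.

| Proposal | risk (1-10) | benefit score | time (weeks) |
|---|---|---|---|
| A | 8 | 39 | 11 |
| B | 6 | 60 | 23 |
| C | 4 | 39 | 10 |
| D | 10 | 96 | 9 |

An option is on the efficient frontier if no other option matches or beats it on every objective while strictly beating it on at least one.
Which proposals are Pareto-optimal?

B, C, D

A: dominated by C (risk 4≤8, benefit score 39≥39, time 10≤11).
B: not dominated.
C: not dominated (best risk).
D: not dominated (best benefit score).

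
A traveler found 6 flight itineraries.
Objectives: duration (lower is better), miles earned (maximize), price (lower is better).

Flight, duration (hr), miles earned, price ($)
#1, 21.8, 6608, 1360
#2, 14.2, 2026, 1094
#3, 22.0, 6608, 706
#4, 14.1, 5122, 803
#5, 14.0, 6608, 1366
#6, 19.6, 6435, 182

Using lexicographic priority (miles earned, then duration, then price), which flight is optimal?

First maximize miles earned: best is 6608, kept {#1, #3, #5}.
Then minimize duration: best is 14.0, kept {#5}.

#5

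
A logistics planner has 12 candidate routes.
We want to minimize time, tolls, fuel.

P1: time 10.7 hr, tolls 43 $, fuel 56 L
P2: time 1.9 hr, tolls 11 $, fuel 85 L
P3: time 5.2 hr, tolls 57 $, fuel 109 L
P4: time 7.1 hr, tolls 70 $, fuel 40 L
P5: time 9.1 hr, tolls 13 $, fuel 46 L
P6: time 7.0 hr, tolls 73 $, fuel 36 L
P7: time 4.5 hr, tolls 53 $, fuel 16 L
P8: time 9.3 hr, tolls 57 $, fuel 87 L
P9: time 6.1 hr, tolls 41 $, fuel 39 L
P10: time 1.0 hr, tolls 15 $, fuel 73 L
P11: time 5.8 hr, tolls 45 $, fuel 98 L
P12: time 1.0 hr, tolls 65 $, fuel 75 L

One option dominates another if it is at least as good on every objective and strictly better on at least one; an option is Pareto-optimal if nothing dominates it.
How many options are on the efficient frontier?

P1: dominated by P5 (time 9.1≤10.7, tolls 13≤43, fuel 46≤56).
P2: not dominated (best tolls).
P3: dominated by P2 (time 1.9≤5.2, tolls 11≤57, fuel 85≤109).
P4: dominated by P7 (time 4.5≤7.1, tolls 53≤70, fuel 16≤40).
P5: not dominated.
P6: dominated by P7 (time 4.5≤7.0, tolls 53≤73, fuel 16≤36).
P7: not dominated (best fuel).
P8: dominated by P2 (time 1.9≤9.3, tolls 11≤57, fuel 85≤87).
P9: not dominated.
P10: not dominated.
P11: dominated by P2 (time 1.9≤5.8, tolls 11≤45, fuel 85≤98).
P12: dominated by P10 (time 1.0≤1.0, tolls 15≤65, fuel 73≤75).
Pareto-optimal: P2, P5, P7, P9, P10 → 5.

5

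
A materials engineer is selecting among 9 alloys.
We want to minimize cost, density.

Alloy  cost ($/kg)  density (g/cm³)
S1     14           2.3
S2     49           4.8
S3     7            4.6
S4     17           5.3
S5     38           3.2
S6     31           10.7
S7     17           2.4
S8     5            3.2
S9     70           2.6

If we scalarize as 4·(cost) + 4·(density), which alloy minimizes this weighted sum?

S1: 4·14 + 4·2.3 = 65.2
S2: 4·49 + 4·4.8 = 215.2
S3: 4·7 + 4·4.6 = 46.4
S4: 4·17 + 4·5.3 = 89.2
S5: 4·38 + 4·3.2 = 164.8
S6: 4·31 + 4·10.7 = 166.8
S7: 4·17 + 4·2.4 = 77.6
S8: 4·5 + 4·3.2 = 32.8
S9: 4·70 + 4·2.6 = 290.4
Lowest: S8 at 32.8.

S8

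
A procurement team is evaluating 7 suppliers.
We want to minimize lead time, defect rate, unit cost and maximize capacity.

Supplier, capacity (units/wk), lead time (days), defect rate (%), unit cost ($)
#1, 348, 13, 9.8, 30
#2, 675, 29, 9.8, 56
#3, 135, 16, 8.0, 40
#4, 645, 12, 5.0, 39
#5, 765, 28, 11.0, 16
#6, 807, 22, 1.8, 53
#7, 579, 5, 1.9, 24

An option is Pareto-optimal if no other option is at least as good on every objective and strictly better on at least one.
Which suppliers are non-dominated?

#1: dominated by #7 (capacity 579≥348, lead time 5≤13, defect rate 1.9≤9.8, unit cost 24≤30).
#2: dominated by #6 (capacity 807≥675, lead time 22≤29, defect rate 1.8≤9.8, unit cost 53≤56).
#3: dominated by #4 (capacity 645≥135, lead time 12≤16, defect rate 5.0≤8.0, unit cost 39≤40).
#4: not dominated.
#5: not dominated (best unit cost).
#6: not dominated (best capacity).
#7: not dominated (best lead time).

#4, #5, #6, #7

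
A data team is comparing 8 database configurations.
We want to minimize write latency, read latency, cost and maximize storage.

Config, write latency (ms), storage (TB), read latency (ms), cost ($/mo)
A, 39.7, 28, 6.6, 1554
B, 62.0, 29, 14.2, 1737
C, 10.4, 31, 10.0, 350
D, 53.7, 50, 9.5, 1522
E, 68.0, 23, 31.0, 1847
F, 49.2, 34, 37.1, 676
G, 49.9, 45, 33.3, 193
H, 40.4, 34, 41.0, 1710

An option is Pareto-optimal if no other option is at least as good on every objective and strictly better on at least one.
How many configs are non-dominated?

6

A: not dominated (best read latency).
B: dominated by C (write latency 10.4≤62.0, storage 31≥29, read latency 10.0≤14.2, cost 350≤1737).
C: not dominated (best write latency).
D: not dominated (best storage).
E: dominated by A (write latency 39.7≤68.0, storage 28≥23, read latency 6.6≤31.0, cost 1554≤1847).
F: not dominated.
G: not dominated (best cost).
H: not dominated.
Pareto-optimal: A, C, D, F, G, H → 6.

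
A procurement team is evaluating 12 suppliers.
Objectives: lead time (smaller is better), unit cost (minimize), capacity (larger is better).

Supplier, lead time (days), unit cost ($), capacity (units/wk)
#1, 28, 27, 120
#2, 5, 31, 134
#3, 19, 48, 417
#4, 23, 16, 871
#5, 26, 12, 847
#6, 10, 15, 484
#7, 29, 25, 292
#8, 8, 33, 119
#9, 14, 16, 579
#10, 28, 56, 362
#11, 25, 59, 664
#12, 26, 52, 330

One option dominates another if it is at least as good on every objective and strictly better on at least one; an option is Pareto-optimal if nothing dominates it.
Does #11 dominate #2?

#11 vs #2: #11 is worse on lead time (25 vs 5), so it does not dominate #2.

No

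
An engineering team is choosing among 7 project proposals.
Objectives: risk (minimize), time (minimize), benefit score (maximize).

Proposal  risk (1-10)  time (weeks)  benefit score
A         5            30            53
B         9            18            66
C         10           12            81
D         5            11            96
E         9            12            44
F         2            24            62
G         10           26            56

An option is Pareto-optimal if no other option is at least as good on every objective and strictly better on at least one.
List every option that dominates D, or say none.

A: worse on time (30 vs 11).
B: worse on risk (9 vs 5).
C: worse on risk (10 vs 5).
E: worse on risk (9 vs 5).
F: worse on time (24 vs 11).
G: worse on risk (10 vs 5).
No option dominates D.

none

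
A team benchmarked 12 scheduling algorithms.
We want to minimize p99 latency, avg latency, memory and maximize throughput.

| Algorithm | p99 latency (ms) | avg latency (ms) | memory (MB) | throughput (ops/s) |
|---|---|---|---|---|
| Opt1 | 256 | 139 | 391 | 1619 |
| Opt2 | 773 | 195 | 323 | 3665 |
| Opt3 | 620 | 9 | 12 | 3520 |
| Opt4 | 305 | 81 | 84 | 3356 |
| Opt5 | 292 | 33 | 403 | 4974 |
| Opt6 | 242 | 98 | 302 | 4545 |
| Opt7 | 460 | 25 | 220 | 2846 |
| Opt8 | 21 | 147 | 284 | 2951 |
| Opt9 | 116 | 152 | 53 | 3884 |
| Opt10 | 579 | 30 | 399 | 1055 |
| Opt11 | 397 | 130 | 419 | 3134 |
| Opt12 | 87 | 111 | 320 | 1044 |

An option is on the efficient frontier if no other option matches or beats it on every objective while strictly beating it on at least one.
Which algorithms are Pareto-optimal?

Opt1: dominated by Opt6 (p99 latency 242≤256, avg latency 98≤139, memory 302≤391, throughput 4545≥1619).
Opt2: dominated by Opt6 (p99 latency 242≤773, avg latency 98≤195, memory 302≤323, throughput 4545≥3665).
Opt3: not dominated (best avg latency).
Opt4: not dominated.
Opt5: not dominated (best throughput).
Opt6: not dominated.
Opt7: not dominated.
Opt8: not dominated (best p99 latency).
Opt9: not dominated.
Opt10: dominated by Opt7 (p99 latency 460≤579, avg latency 25≤30, memory 220≤399, throughput 2846≥1055).
Opt11: dominated by Opt4 (p99 latency 305≤397, avg latency 81≤130, memory 84≤419, throughput 3356≥3134).
Opt12: not dominated.

Opt3, Opt4, Opt5, Opt6, Opt7, Opt8, Opt9, Opt12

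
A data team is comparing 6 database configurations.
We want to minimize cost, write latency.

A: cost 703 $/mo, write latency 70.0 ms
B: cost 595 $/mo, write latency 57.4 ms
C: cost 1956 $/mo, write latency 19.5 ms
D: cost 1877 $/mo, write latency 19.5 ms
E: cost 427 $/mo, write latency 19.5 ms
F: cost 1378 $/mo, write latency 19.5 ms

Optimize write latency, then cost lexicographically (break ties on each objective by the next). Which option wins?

First minimize write latency: best is 19.5, kept {C, D, E, F}.
Then minimize cost: best is 427, kept {E}.

E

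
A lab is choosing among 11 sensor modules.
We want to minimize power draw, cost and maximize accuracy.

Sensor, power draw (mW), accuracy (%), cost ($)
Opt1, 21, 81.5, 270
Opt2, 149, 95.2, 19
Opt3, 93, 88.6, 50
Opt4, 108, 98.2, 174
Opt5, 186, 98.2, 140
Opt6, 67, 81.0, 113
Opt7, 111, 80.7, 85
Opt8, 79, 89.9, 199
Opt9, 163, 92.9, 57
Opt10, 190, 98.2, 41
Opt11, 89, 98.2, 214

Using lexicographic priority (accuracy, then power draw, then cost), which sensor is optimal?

First maximize accuracy: best is 98.2, kept {Opt4, Opt5, Opt10, Opt11}.
Then minimize power draw: best is 89, kept {Opt11}.

Opt11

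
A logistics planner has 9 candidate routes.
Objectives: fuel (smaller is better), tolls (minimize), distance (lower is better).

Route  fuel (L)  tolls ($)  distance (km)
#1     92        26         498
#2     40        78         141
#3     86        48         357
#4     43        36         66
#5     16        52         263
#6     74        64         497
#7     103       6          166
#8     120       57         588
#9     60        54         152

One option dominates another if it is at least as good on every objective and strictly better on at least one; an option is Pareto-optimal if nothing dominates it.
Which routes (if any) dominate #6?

#4: fuel 43≤74, tolls 36≤64, distance 66≤497 — dominates #6.
#5: fuel 16≤74, tolls 52≤64, distance 263≤497 — dominates #6.
#9: fuel 60≤74, tolls 54≤64, distance 152≤497 — dominates #6.
Others (#1, #2, #3, #7, #8) are each worse than #6 on at least one objective.

#4, #5, #9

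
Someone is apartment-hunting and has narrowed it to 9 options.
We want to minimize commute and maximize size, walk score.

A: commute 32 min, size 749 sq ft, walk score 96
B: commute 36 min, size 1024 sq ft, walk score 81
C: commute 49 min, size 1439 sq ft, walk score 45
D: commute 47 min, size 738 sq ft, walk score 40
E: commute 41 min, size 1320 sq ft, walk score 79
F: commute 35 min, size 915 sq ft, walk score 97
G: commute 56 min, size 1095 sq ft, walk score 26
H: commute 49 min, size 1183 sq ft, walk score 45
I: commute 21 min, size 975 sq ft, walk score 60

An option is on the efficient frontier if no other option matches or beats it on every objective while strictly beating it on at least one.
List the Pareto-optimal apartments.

A, B, C, E, F, I

A: not dominated.
B: not dominated.
C: not dominated (best size).
D: dominated by A (commute 32≤47, size 749≥738, walk score 96≥40).
E: not dominated.
F: not dominated (best walk score).
G: dominated by C (commute 49≤56, size 1439≥1095, walk score 45≥26).
H: dominated by C (commute 49≤49, size 1439≥1183, walk score 45≥45).
I: not dominated (best commute).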